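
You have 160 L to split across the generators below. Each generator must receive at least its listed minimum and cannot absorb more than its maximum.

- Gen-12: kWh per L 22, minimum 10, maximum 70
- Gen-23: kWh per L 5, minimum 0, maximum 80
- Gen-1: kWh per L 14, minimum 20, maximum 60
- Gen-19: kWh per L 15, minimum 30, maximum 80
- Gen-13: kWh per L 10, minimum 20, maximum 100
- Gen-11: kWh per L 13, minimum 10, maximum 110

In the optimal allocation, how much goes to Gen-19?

40

Meeting every minimum uses 10+0+20+30+20+10 = 90 L, leaving 70.
Rank by kWh per L: Gen-12 22 > Gen-19 15 > Gen-1 14 > Gen-11 13 > Gen-13 10 > Gen-23 5.
Gen-12: +60 to 70 (cap) ; 10 left.
Only 10 left; Gen-19 takes them to reach 40.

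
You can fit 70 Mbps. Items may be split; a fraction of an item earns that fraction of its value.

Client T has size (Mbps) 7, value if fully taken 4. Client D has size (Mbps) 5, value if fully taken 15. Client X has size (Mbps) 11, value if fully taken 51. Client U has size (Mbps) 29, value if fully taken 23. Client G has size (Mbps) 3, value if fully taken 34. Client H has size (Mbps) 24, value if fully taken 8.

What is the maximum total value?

Best value per unit of size first: Client G 34/3≈11.3, Client X 51/11≈4.64, Client D 15/5≈3, Client U 23/29≈0.793, Client T 4/7≈0.571, Client H 8/24≈0.333.
All 3 Mbps of Client G fit (value 34) ; 67 remain.
Take all of Client X (11 Mbps, value 51) ; 56 Mbps left.
Take all of Client D (5 Mbps, value 15) ; 51 Mbps left.
Client U: take in full, 29 Mbps for value 23 ; 22 left.
Take all of Client T (7 Mbps, value 4) ; 15 Mbps left.
Only 15 Mbps remain; take 15/24 of Client H for value 8×15/24 = 5.
Total value = 132.

132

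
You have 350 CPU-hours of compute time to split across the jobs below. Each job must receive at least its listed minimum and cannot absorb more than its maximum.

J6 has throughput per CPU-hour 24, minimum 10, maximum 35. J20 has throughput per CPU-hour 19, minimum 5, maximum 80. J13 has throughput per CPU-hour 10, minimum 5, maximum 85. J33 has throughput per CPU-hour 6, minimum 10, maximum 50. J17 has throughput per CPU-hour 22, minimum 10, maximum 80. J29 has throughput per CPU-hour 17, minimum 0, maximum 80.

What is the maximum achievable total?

6190

Meeting every minimum uses 10+5+5+10+10+0 = 40 CPU-hours, leaving 310.
Order the jobs by throughput per CPU-hour: J6 24 > J17 22 > J20 19 > J29 17 > J13 10 > J33 6.
J6 takes 25 more to reach its cap of 35 — 285 left.
J17 takes 70 more to reach its cap of 80 — 215 left.
Give J20 75 more to hit its cap of 80 — 140 left.
J29 takes 80 more to reach its cap of 80 — 60 left.
Only 60 left; J13 takes them to reach 65.
Total = 24×35 + 19×80 + 10×65 + 6×10 + 22×80 + 17×80 = 6190.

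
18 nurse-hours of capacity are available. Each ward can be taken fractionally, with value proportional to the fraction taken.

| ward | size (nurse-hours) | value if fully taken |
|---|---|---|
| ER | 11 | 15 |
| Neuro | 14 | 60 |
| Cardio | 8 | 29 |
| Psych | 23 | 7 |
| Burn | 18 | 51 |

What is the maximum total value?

Rank by value-to-size ratio: Neuro 60/14≈4.29, Cardio 29/8≈3.62, Burn 51/18≈2.83, ER 15/11≈1.36, Psych 7/23≈0.304.
Take all of Neuro (14 nurse-hours, value 60) → 4 nurse-hours left.
4 nurse-hours left: a 4/8 share of Cardio gives 29×4/8 = 14.5.
Total value = 74.5.

74.5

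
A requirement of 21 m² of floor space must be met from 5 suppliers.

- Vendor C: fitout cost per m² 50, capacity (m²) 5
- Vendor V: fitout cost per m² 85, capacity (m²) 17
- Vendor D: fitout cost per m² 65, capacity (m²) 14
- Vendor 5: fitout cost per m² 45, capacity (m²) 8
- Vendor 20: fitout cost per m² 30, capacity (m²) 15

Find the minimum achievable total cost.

720

Fill from the cheapest supplier first.
Vendor 20 (30): use full 15 — 6 m² to go.
Take 6 from Vendor 5 at 45 to finish.
Vendor C, Vendor D, Vendor V: unused.
Cost = 15×30 + 6×45 = 720.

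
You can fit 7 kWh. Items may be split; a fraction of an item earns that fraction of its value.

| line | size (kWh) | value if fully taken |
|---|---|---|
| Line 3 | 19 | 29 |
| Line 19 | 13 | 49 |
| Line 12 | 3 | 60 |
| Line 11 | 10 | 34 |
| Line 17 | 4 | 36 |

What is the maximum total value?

96

Rank by value-to-size ratio: Line 12 60/3≈20, Line 17 36/4≈9, Line 19 49/13≈3.77, Line 11 34/10≈3.4, Line 3 29/19≈1.53.
Take all of Line 12 (3 kWh, value 60) → 4 kWh left.
Line 17: take in full, 4 kWh for value 36 → 0 left.
Total value = 96.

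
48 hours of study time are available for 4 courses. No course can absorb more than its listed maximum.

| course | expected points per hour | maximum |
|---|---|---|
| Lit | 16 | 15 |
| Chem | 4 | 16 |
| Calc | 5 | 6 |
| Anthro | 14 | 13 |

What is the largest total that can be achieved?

Order the courses by expected points per hour: Lit 16 > Anthro 14 > Calc 5 > Chem 4.
Lit takes 15 to reach its cap of 15 ; 33 left.
Anthro takes 13 to reach its cap of 13 ; 20 left.
Calc takes 6 to reach its cap of 6 ; 14 left.
Chem: +14 (room for 16) → 14. Pool exhausted.
Total = 16×15 + 4×14 + 5×6 + 14×13 = 508.

508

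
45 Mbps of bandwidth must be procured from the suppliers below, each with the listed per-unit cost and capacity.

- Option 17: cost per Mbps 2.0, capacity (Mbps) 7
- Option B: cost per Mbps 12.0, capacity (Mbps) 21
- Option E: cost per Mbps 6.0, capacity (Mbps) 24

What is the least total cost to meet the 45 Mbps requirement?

326

Use suppliers in increasing cost order.
Take 7 from Option 17 at 2.0 — need 38 more.
Option E at 6.0: take all 24 Mbps — 14 still needed.
Take 14 from Option B at 12.0 to finish.
Cost = 7×2.0 + 24×6.0 + 14×12.0 = 326.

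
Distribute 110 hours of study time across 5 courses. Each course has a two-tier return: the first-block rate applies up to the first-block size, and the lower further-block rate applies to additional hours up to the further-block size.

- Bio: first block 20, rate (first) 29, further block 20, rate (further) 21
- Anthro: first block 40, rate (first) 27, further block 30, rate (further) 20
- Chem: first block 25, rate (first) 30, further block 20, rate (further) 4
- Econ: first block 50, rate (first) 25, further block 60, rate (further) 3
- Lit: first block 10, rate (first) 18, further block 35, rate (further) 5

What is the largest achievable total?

Treat each block as its own option and order by rate: Chem/first 30 > Bio/first 29 > Anthro/first 27 > Econ/first 25 > Bio/second 21 > Anthro/second 20 > Lit/first 18 > Lit/second 5 > Chem/second 4 > Econ/second 3.
Fill Chem first block (25 at 30) → 85 left.
Fill Bio first block (20 at 29) → 65 left.
Anthro first at 27: fill all 40 → 25 left.
Econ first at 25: only 25 left, fill 25.
Total = 30×25 + 29×20 + 27×40 + 25×25 = 3035.

3035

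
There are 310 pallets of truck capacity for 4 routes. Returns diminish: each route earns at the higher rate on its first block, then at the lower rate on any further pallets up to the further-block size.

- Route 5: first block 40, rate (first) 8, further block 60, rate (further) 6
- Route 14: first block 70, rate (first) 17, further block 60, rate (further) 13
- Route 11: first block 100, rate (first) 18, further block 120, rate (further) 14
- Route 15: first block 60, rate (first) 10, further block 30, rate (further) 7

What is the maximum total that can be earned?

4930

Treat each block as its own option and order by rate: Route 11/T1 18 > Route 14/T1 17 > Route 11/T2 14 > Route 14/T2 13 > Route 15/T1 10 > Route 5/T1 8 > Route 15/T2 7 > Route 5/T2 6.
Route 11 T1 at 18: fill all 100 → 210 left.
Route 14 T1 at 17: fill all 70 → 140 left.
Route 11/T2 (14): +120 → 20 left.
20 remain; put them into Route 14 T2 at 13.
Total = 18×100 + 17×70 + 14×120 + 13×20 = 4930.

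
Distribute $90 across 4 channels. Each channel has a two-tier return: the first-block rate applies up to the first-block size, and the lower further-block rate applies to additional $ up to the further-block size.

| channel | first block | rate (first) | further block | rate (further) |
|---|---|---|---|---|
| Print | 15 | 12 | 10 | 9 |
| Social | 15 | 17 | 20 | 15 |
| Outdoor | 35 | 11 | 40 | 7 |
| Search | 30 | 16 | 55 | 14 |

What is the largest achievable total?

Order all 8 blocks by rate: Social/T1 17 > Search/T1 16 > Social/T2 15 > Search/T2 14 > Print/T1 12 > Outdoor/T1 11 > Print/T2 9 > Outdoor/T2 7.
Social/T1 (17): +15 → 75 left.
Fill Search T1 block (30 at 16) → 45 left.
Social/T2 (15): +20 → 25 left.
Search T2 at 14: only 25 left, fill 25.
Total = 17×15 + 16×30 + 15×20 + 14×25 = 1385.

1385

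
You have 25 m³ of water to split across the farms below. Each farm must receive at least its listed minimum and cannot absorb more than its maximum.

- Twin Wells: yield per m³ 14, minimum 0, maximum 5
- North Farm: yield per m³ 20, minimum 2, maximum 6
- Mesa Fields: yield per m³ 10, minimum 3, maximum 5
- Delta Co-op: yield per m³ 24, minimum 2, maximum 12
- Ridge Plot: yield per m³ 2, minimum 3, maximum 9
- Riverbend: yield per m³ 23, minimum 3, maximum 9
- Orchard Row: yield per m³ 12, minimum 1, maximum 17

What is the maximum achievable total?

468

Meeting every minimum uses 0+2+3+2+3+3+1 = 14 m³, leaving 11.
Order the farms by yield per m³: Delta Co-op 24 > Riverbend 23 > North Farm 20 > Twin Wells 14 > Orchard Row 12 > Mesa Fields 10 > Ridge Plot 2.
Give Delta Co-op 10 more to hit its cap of 12 → 1 left.
Only 1 left; Riverbend takes them to reach 4.
Total = 20×2 + 10×3 + 24×12 + 2×3 + 23×4 + 12×1 = 468.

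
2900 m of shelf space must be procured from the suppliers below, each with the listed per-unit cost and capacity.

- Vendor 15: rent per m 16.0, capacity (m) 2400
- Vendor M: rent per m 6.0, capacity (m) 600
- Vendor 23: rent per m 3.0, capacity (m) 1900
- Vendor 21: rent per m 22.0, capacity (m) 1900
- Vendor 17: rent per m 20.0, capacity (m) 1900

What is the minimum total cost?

Cheapest first:
Vendor 23 (3.0): use full 1900 ; 1000 m to go.
Take 600 from Vendor M at 6.0 ; need 400 more.
Vendor 15 at 16.0: take 400 of its 2400 ; requirement met.
Vendor 17, Vendor 21: unused.
Cost = 1900×3.0 + 600×6.0 + 400×16.0 = 15700.

15700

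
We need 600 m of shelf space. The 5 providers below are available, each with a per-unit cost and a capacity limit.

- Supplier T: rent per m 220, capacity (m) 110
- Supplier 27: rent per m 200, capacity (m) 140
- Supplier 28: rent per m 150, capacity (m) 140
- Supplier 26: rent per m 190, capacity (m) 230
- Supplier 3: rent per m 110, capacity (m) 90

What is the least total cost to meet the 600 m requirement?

102600

Cheapest first:
Supplier 3 (110): use full 90 — 510 m to go.
Supplier 28 (150): use full 140 — 370 m to go.
Take 230 from Supplier 26 at 190 — need 140 more.
Supplier 27 at 200: take all 140 m — 0 still needed.
Supplier T: unused.
Cost = 90×110 + 140×150 + 230×190 + 140×200 = 102600.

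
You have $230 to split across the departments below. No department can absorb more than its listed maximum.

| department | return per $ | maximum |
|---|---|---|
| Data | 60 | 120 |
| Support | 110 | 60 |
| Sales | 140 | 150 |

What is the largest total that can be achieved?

Rank by return per $: Sales 140 > Support 110 > Data 60.
Sales takes 150 to reach its cap of 150 ; 80 left.
Support: +60 to 60 (cap) ; 20 left.
Data: +20 (room for 120) → 20. Pool exhausted.
Total = 60×20 + 110×60 + 140×150 = 28800.

28800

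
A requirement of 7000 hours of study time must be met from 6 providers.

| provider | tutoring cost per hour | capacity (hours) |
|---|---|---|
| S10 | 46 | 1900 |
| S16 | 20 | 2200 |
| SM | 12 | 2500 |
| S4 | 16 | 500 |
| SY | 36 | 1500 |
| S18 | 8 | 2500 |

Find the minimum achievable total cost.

88000

Use providers in increasing cost order.
Take 2500 from S18 at 8 ; need 4500 more.
SM (12): use full 2500 ; 2000 hours to go.
Take 500 from S4 at 16 ; need 1500 more.
S16 (20): take the remaining 1500 ; done.
SY, S10: unused.
Cost = 2500×8 + 2500×12 + 500×16 + 1500×20 = 88000.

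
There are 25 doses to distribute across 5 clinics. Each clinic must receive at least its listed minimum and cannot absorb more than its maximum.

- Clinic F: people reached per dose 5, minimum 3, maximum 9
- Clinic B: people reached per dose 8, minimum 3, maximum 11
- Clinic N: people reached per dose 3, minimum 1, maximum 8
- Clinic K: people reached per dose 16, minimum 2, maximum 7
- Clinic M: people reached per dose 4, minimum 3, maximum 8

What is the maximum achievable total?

Meeting every minimum uses 3+3+1+2+3 = 12 doses, leaving 13.
Rank by people reached per dose: Clinic K 16 > Clinic B 8 > Clinic F 5 > Clinic M 4 > Clinic N 3.
Clinic K: +5 to 7 (cap) ; 8 left.
Give Clinic B 8 more to hit its cap of 11 ; 0 left.
Total = 5×3 + 8×11 + 3×1 + 16×7 + 4×3 = 230.

230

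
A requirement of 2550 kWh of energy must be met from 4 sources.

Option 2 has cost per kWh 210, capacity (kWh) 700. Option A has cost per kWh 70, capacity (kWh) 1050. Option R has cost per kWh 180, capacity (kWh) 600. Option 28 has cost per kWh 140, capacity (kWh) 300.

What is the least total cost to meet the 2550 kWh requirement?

349500

Fill from the cheapest source first.
Take 1050 from Option A at 70 ; need 1500 more.
Option 28 at 140: take all 300 kWh ; 1200 still needed.
Option R at 180: take all 600 kWh ; 600 still needed.
Take 600 from Option 2 at 210 to finish.
Cost = 1050×70 + 300×140 + 600×180 + 600×210 = 349500.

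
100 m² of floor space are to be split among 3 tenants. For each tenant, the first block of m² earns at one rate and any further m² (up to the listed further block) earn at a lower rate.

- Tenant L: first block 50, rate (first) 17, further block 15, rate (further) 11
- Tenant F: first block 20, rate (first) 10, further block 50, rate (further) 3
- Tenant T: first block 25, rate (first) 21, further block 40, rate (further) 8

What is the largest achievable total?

1640

Rank every tier by rate: Tenant T/T1 21 > Tenant L/T1 17 > Tenant L/T2 11 > Tenant F/T1 10 > Tenant T/T2 8 > Tenant F/T2 3.
Fill Tenant T T1 block (25 at 21) → 75 left.
Tenant L T1 at 17: fill all 50 → 25 left.
Tenant L T2 at 11: fill all 15 → 10 left.
10 remain; put them into Tenant F T1 at 10.
Total = 21×25 + 17×50 + 11×15 + 10×10 = 1640.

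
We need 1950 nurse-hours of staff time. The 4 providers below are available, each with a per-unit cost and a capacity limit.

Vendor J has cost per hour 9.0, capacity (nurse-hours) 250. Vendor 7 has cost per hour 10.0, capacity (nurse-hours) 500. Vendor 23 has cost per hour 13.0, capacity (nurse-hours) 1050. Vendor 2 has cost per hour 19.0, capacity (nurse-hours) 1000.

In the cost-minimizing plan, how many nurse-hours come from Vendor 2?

Cheapest first:
Vendor J (9.0): use full 250 — 1700 nurse-hours to go.
Vendor 7 (10.0): use full 500 — 1200 nurse-hours to go.
Vendor 23 at 13.0: take all 1050 nurse-hours — 150 still needed.
Take 150 from Vendor 2 at 19.0 to finish.

150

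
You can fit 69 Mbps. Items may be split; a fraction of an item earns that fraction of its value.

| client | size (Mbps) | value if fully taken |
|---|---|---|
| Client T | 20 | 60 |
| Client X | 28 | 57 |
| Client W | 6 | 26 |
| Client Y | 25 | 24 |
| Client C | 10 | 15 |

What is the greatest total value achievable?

162.8

Best value per unit of size first: Client W 26/6≈4.33, Client T 60/20≈3, Client X 57/28≈2.04, Client C 15/10≈1.5, Client Y 24/25≈0.96.
All 6 Mbps of Client W fit (value 26) — 63 remain.
Client T: take in full, 20 Mbps for value 60 — 43 left.
All 28 Mbps of Client X fit (value 57) — 15 remain.
All 10 Mbps of Client C fit (value 15) — 5 remain.
Fill the last 5 Mbps with part of Client Y: 5/25 of it earns 4.8.
Total value = 162.8.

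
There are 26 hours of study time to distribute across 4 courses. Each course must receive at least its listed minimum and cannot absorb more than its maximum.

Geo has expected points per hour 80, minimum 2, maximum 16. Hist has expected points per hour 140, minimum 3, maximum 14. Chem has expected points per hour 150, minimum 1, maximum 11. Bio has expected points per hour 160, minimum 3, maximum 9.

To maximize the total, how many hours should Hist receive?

4

Meeting every minimum uses 2+3+1+3 = 9 hours, leaving 17.
Highest expected points per hour first: Bio 160 > Chem 150 > Hist 140 > Geo 80.
Give Bio 6 more to hit its cap of 9 — 11 left.
Chem: +10 to 11 (cap) — 1 left.
Only 1 left; Hist takes them to reach 4.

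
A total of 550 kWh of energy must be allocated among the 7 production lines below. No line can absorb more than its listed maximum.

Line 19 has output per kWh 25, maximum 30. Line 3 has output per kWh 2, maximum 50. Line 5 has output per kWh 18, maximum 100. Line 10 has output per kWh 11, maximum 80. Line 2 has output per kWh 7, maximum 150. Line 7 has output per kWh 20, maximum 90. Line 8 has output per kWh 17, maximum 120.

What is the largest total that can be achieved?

Rank by output per kWh: Line 19 25 > Line 7 20 > Line 5 18 > Line 8 17 > Line 10 11 > Line 2 7 > Line 3 2.
Line 19: +30 to 30 (cap) ; 520 left.
Give Line 7 90 to hit its cap of 90 ; 430 left.
Line 5: +100 to 100 (cap) ; 330 left.
Line 8: +120 to 120 (cap) ; 210 left.
Give Line 10 80 to hit its cap of 80 ; 130 left.
Line 2 has room for 150 but only 130 remain, so it gets 130.
Total = 25×30 + 18×100 + 11×80 + 7×130 + 20×90 + 17×120 = 8180.

8180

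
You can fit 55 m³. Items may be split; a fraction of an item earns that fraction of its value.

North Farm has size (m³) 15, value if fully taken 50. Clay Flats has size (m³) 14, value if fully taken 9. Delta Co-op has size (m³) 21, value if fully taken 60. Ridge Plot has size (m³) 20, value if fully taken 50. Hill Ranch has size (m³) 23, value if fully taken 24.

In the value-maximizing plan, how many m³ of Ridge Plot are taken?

19

Best value per unit of size first: North Farm 50/15≈3.33, Delta Co-op 60/21≈2.86, Ridge Plot 50/20≈2.5, Hill Ranch 24/23≈1.04, Clay Flats 9/14≈0.643.
All 15 m³ of North Farm fit (value 50) ; 40 remain.
Delta Co-op: take in full, 21 m³ for value 60 ; 19 left.
19 m³ left: a 19/20 share of Ridge Plot gives 50×19/20 = 47.5.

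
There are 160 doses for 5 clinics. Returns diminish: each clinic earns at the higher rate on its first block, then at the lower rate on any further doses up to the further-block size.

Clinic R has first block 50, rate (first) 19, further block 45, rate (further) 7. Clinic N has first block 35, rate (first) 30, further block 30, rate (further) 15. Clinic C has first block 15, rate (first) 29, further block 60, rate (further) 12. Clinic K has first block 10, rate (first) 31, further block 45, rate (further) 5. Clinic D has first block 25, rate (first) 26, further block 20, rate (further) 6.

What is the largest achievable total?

3770

Rank every tier by rate: Clinic K/T1 31 > Clinic N/T1 30 > Clinic C/T1 29 > Clinic D/T1 26 > Clinic R/T1 19 > Clinic N/T2 15 > Clinic C/T2 12 > Clinic R/T2 7 > Clinic D/T2 6 > Clinic K/T2 5.
Clinic K T1 at 31: fill all 10 — 150 left.
Clinic N/T1 (30): +35 — 115 left.
Clinic C T1 at 29: fill all 15 — 100 left.
Clinic D/T1 (26): +25 — 75 left.
Clinic R/T1 (19): +50 — 25 left.
Clinic N/T2: +25 of 30 at 15; pool empty.
Total = 31×10 + 30×35 + 29×15 + 26×25 + 19×50 + 15×25 = 3770.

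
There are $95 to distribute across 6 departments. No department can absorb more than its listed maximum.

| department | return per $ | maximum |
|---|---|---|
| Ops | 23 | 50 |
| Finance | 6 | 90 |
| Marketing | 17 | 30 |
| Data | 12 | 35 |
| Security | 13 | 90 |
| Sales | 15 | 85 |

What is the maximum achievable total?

Rank by return per $: Ops 23 > Marketing 17 > Sales 15 > Security 13 > Data 12 > Finance 6.
Ops takes 50 to reach its cap of 50 — 45 left.
Give Marketing 30 to hit its cap of 30 — 15 left.
Only 15 left; Sales takes them to reach 15.
Total = 23×50 + 17×30 + 15×15 = 1885.

1885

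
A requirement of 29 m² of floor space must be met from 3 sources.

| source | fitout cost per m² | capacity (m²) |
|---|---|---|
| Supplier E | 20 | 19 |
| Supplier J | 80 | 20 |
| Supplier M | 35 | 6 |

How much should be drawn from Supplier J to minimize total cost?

Cheapest first:
Supplier E at 20: take all 19 m² — 10 still needed.
Supplier M (35): use full 6 — 4 m² to go.
Supplier J (80): take the remaining 4 — done.

4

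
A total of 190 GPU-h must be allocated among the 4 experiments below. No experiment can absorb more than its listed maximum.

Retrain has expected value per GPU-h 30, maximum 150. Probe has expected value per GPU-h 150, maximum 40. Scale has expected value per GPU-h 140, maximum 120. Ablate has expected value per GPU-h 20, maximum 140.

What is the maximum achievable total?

23700

Highest expected value per GPU-h first: Probe 150 > Scale 140 > Retrain 30 > Ablate 20.
Probe takes 40 to reach its cap of 40 ; 150 left.
Scale: +120 to 120 (cap) ; 30 left.
Only 30 left; Retrain takes them to reach 30.
Total = 30×30 + 150×40 + 140×120 = 23700.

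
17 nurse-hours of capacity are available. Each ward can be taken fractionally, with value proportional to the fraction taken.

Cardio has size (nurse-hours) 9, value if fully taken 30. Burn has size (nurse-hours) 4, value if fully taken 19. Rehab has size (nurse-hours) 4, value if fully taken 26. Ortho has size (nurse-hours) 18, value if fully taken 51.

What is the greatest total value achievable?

Rank by value-to-size ratio: Rehab 26/4≈6.5, Burn 19/4≈4.75, Cardio 30/9≈3.33, Ortho 51/18≈2.83.
Rehab: take in full, 4 nurse-hours for value 26 → 13 left.
All 4 nurse-hours of Burn fit (value 19) → 9 remain.
Cardio: take in full, 9 nurse-hours for value 30 → 0 left.
Total value = 75.

75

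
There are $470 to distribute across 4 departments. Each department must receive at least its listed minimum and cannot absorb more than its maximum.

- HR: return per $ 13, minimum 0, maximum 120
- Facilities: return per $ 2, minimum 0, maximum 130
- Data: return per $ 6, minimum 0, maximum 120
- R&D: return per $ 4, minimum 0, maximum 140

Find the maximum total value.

Meeting every minimum uses 0+0+0+0 = 0 $, leaving 470.
Highest return per $ first: HR 13 > Data 6 > R&D 4 > Facilities 2.
Give HR 120 more to hit its cap of 120 → 350 left.
Data: +120 to 120 (cap) → 230 left.
R&D: +140 to 140 (cap) → 90 left.
Facilities has room for 130 more but only 90 remain, so it gets 90.
Total = 13×120 + 2×90 + 6×120 + 4×140 = 3020.

3020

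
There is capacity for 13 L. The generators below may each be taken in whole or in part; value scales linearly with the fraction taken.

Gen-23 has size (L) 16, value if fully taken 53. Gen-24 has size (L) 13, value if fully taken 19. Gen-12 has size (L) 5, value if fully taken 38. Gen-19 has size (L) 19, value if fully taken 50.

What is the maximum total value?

Sort by value density: Gen-12 38/5≈7.6, Gen-23 53/16≈3.31, Gen-19 50/19≈2.63, Gen-24 19/13≈1.46.
Take all of Gen-12 (5 L, value 38) → 8 L left.
Only 8 L remain; take 8/16 of Gen-23 for value 53×8/16 = 26.5.
Total value = 64.5.

64.5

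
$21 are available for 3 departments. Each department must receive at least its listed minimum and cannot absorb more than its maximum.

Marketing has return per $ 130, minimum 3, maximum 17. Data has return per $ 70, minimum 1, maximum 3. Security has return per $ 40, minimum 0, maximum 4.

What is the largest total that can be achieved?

2460

Meeting every minimum uses 3+1+0 = 4 $, leaving 17.
Order the departments by return per $: Marketing 130 > Data 70 > Security 40.
Marketing takes 14 more to reach its cap of 17 ; 3 left.
Data takes 2 more to reach its cap of 3 ; 1 left.
Security: +1 (room for 4) → 1. Pool exhausted.
Total = 130×17 + 70×3 + 40×1 = 2460.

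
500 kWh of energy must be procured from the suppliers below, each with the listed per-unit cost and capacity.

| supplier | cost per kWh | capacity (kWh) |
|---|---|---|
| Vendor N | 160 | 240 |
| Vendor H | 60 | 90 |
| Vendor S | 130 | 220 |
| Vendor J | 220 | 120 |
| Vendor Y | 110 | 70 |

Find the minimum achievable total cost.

60900

Fill from the cheapest supplier first.
Vendor H (60): use full 90 → 410 kWh to go.
Vendor Y at 110: take all 70 kWh → 340 still needed.
Vendor S at 130: take all 220 kWh → 120 still needed.
Take 120 from Vendor N at 160 to finish.
Vendor J: unused.
Cost = 90×60 + 70×110 + 220×130 + 120×160 = 60900.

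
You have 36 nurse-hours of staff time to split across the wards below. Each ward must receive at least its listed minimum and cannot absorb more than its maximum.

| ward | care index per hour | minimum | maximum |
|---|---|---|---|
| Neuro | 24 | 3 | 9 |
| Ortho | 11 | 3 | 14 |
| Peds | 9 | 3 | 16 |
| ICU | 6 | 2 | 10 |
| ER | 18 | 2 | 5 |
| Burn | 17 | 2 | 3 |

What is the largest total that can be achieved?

Meeting every minimum uses 3+3+3+2+2+2 = 15 nurse-hours, leaving 21.
Rank by care index per hour: Neuro 24 > ER 18 > Burn 17 > Ortho 11 > Peds 9 > ICU 6.
Neuro takes 6 more to reach its cap of 9 ; 15 left.
Give ER 3 more to hit its cap of 5 ; 12 left.
Burn takes 1 more to reach its cap of 3 ; 11 left.
Ortho takes 11 more to reach its cap of 14 ; 0 left.
Total = 24×9 + 11×14 + 9×3 + 6×2 + 18×5 + 17×3 = 550.

550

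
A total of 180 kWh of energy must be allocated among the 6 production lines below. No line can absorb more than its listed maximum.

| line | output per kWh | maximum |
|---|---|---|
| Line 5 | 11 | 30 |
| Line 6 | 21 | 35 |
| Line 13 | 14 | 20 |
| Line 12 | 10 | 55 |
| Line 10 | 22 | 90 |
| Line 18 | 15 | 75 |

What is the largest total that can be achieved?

Order the production lines by output per kWh: Line 10 22 > Line 6 21 > Line 18 15 > Line 13 14 > Line 5 11 > Line 12 10.
Line 10: +90 to 90 (cap) → 90 left.
Line 6 takes 35 to reach its cap of 35 → 55 left.
Only 55 left; Line 18 takes them to reach 55.
Total = 21×35 + 22×90 + 15×55 = 3540.

3540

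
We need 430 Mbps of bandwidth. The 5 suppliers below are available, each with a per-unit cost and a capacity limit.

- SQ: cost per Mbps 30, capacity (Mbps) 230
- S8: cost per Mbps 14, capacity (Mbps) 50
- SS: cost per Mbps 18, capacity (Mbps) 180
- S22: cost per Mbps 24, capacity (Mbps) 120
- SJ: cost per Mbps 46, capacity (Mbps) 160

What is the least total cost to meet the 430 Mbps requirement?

9220

Cheapest first:
S8 at 14: take all 50 Mbps → 380 still needed.
SS (18): use full 180 → 200 Mbps to go.
S22 (24): use full 120 → 80 Mbps to go.
SQ at 30: take 80 of its 230 → requirement met.
SJ: unused.
Cost = 50×14 + 180×18 + 120×24 + 80×30 = 9220.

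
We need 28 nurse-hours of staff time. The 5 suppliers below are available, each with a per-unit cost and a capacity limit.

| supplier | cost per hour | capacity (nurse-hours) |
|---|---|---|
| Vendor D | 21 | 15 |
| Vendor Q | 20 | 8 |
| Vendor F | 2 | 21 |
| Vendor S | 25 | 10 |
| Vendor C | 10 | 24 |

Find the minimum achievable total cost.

112

Fill from the cheapest supplier first.
Take 21 from Vendor F at 2 — need 7 more.
Vendor C at 10: take 7 of its 24 — requirement met.
Vendor Q, Vendor D, Vendor S: unused.
Cost = 21×2 + 7×10 = 112.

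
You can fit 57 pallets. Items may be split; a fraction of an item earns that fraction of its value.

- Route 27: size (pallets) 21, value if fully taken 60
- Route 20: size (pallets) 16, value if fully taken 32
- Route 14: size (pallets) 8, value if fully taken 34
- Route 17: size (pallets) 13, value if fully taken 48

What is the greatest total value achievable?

Rank by value-to-size ratio: Route 14 34/8≈4.25, Route 17 48/13≈3.69, Route 27 60/21≈2.86, Route 20 32/16≈2.
All 8 pallets of Route 14 fit (value 34) → 49 remain.
All 13 pallets of Route 17 fit (value 48) → 36 remain.
Take all of Route 27 (21 pallets, value 60) → 15 pallets left.
Only 15 pallets remain; take 15/16 of Route 20 for value 32×15/16 = 30.
Total value = 172.

172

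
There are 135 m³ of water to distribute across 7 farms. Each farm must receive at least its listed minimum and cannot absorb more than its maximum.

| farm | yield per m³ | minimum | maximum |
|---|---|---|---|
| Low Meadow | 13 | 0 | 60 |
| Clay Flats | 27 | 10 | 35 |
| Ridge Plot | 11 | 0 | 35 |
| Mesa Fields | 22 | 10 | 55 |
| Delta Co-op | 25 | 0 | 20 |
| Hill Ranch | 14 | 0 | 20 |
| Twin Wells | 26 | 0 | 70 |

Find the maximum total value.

3485

Meeting every minimum uses 0+10+0+10+0+0+0 = 20 m³, leaving 115.
Highest yield per m³ first: Clay Flats 27 > Twin Wells 26 > Delta Co-op 25 > Mesa Fields 22 > Hill Ranch 14 > Low Meadow 13 > Ridge Plot 11.
Give Clay Flats 25 more to hit its cap of 35 — 90 left.
Twin Wells: +70 to 70 (cap) — 20 left.
Delta Co-op: +20 to 20 (cap) — 0 left.
Total = 27×35 + 22×10 + 25×20 + 26×70 = 3485.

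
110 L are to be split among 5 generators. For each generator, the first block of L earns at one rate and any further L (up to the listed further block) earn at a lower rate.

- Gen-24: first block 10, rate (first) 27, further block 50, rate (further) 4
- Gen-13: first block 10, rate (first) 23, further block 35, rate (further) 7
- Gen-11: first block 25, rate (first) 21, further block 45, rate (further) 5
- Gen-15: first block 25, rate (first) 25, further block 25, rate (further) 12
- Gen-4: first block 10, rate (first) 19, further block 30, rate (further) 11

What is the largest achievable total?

Rank every tier by rate: Gen-24/tier1 27 > Gen-15/tier1 25 > Gen-13/tier1 23 > Gen-11/tier1 21 > Gen-4/tier1 19 > Gen-15/tier2 12 > Gen-4/tier2 11 > Gen-13/tier2 7 > Gen-11/tier2 5 > Gen-24/tier2 4.
Gen-24/tier1 (27): +10 ; 100 left.
Gen-15 tier1 at 25: fill all 25 ; 75 left.
Gen-13/tier1 (23): +10 ; 65 left.
Gen-11 tier1 at 21: fill all 25 ; 40 left.
Gen-4/tier1 (19): +10 ; 30 left.
Gen-15/tier2 (12): +25 ; 5 left.
Gen-4 tier2 at 11: only 5 left, fill 5.
Total = 27×10 + 25×25 + 23×10 + 21×25 + 19×10 + 12×25 + 11×5 = 2195.

2195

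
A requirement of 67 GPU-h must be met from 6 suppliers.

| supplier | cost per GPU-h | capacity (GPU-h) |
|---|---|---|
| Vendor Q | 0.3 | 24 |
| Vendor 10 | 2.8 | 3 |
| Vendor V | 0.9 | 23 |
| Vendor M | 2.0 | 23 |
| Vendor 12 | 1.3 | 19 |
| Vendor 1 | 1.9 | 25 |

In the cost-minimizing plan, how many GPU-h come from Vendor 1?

1

Use suppliers in increasing cost order.
Vendor Q at 0.3: take all 24 GPU-h → 43 still needed.
Take 23 from Vendor V at 0.9 → need 20 more.
Vendor 12 at 1.3: take all 19 GPU-h → 1 still needed.
Vendor 1 (1.9): take the remaining 1 → done.
Vendor M, Vendor 10: unused.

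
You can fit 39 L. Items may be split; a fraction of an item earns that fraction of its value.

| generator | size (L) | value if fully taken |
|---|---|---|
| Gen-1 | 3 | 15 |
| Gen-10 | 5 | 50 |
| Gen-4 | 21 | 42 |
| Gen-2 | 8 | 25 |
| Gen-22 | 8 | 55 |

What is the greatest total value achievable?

Rank by value-to-size ratio: Gen-10 50/5≈10, Gen-22 55/8≈6.88, Gen-1 15/3≈5, Gen-2 25/8≈3.12, Gen-4 42/21≈2.
All 5 L of Gen-10 fit (value 50) — 34 remain.
All 8 L of Gen-22 fit (value 55) — 26 remain.
Gen-1: take in full, 3 L for value 15 — 23 left.
Take all of Gen-2 (8 L, value 25) — 15 L left.
15 L left: a 15/21 share of Gen-4 gives 42×15/21 = 30.
Total value = 175.

175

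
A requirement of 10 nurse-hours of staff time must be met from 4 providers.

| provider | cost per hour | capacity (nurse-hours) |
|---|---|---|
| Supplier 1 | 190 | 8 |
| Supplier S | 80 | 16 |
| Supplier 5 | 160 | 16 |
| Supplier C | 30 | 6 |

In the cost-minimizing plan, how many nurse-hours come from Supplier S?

4

Fill from the cheapest provider first.
Supplier C at 30: take all 6 nurse-hours → 4 still needed.
Take 4 from Supplier S at 80 to finish.
Supplier 5, Supplier 1: unused.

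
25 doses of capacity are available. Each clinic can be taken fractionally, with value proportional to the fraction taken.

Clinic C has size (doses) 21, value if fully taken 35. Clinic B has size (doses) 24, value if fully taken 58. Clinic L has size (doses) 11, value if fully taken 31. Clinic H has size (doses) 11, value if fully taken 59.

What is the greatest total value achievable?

Best value per unit of size first: Clinic H 59/11≈5.36, Clinic L 31/11≈2.82, Clinic B 58/24≈2.42, Clinic C 35/21≈1.67.
Take all of Clinic H (11 doses, value 59) → 14 doses left.
Clinic L: take in full, 11 doses for value 31 → 3 left.
3 doses left: a 3/24 share of Clinic B gives 58×3/24 = 7.25.
Total value = 97.25.

97.25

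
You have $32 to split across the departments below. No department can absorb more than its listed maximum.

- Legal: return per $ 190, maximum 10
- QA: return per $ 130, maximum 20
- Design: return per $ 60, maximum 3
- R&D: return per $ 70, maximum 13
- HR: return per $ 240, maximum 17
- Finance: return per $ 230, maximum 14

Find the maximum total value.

7490

Rank by return per $: HR 240 > Finance 230 > Legal 190 > QA 130 > R&D 70 > Design 60.
Give HR 17 to hit its cap of 17 — 15 left.
Finance: +14 to 14 (cap) — 1 left.
Legal: +1 (room for 10) → 1. Pool exhausted.
Total = 190×1 + 240×17 + 230×14 = 7490.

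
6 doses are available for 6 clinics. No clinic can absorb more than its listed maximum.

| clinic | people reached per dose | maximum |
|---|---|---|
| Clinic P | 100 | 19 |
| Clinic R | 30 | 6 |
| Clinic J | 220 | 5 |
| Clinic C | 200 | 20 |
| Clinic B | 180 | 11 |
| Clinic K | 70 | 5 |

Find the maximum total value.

1300

Order the clinics by people reached per dose: Clinic J 220 > Clinic C 200 > Clinic B 180 > Clinic P 100 > Clinic K 70 > Clinic R 30.
Clinic J: +5 to 5 (cap) → 1 left.
Only 1 left; Clinic C takes them to reach 1.
Total = 220×5 + 200×1 = 1300.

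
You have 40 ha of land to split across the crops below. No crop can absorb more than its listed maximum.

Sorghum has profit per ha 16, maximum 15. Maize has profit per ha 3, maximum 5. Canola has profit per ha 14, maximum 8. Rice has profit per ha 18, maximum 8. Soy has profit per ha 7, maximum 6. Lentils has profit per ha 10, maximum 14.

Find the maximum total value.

Rank by profit per ha: Rice 18 > Sorghum 16 > Canola 14 > Lentils 10 > Soy 7 > Maize 3.
Rice takes 8 to reach its cap of 8 — 32 left.
Give Sorghum 15 to hit its cap of 15 — 17 left.
Give Canola 8 to hit its cap of 8 — 9 left.
Only 9 left; Lentils takes them to reach 9.
Total = 16×15 + 14×8 + 18×8 + 10×9 = 586.

586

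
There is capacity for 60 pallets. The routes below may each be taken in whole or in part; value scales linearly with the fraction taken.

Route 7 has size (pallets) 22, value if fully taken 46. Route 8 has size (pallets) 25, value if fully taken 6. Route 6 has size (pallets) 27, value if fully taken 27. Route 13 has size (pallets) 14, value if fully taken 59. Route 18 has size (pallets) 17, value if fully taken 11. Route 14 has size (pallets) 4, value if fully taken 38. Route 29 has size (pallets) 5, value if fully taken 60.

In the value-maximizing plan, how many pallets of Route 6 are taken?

Sort by value density: Route 29 60/5≈12, Route 14 38/4≈9.5, Route 13 59/14≈4.21, Route 7 46/22≈2.09, Route 6 27/27≈1, Route 18 11/17≈0.647, Route 8 6/25≈0.24.
Route 29: take in full, 5 pallets for value 60 — 55 left.
Route 14: take in full, 4 pallets for value 38 — 51 left.
All 14 pallets of Route 13 fit (value 59) — 37 remain.
All 22 pallets of Route 7 fit (value 46) — 15 remain.
Fill the last 15 pallets with part of Route 6: 15/27 of it earns 15.

15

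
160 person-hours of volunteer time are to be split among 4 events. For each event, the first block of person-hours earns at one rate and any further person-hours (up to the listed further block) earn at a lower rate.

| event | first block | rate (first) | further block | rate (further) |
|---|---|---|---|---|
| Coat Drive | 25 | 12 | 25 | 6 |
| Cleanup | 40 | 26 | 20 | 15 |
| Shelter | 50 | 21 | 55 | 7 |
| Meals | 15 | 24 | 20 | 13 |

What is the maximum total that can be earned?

3190

Treat each block as its own option and order by rate: Cleanup/first 26 > Meals/first 24 > Shelter/first 21 > Cleanup/second 15 > Meals/second 13 > Coat Drive/first 12 > Shelter/second 7 > Coat Drive/second 6.
Fill Cleanup first block (40 at 26) ; 120 left.
Fill Meals first block (15 at 24) ; 105 left.
Fill Shelter first block (50 at 21) ; 55 left.
Cleanup/second (15): +20 ; 35 left.
Meals second at 13: fill all 20 ; 15 left.
Coat Drive/first: +15 of 25 at 12; pool empty.
Total = 26×40 + 24×15 + 21×50 + 15×20 + 13×20 + 12×15 = 3190.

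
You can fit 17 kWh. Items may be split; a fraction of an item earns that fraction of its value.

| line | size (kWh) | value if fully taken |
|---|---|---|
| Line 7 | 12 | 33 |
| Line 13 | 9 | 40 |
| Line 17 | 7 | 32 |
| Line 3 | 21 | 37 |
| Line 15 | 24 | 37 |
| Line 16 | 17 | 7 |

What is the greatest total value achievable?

74.75

Best value per unit of size first: Line 17 32/7≈4.57, Line 13 40/9≈4.44, Line 7 33/12≈2.75, Line 3 37/21≈1.76, Line 15 37/24≈1.54, Line 16 7/17≈0.412.
Line 17: take in full, 7 kWh for value 32 — 10 left.
Take all of Line 13 (9 kWh, value 40) — 1 kWh left.
Only 1 kWh remain; take 1/12 of Line 7 for value 33×1/12 = 2.75.
Total value = 74.75.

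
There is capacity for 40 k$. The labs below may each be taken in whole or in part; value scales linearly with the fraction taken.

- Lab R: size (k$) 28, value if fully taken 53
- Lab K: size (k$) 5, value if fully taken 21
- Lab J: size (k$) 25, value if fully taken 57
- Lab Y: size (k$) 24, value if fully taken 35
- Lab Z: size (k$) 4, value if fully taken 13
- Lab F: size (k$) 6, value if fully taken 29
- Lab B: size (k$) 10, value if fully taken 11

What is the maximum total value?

120

Best value per unit of size first: Lab F 29/6≈4.83, Lab K 21/5≈4.2, Lab Z 13/4≈3.25, Lab J 57/25≈2.28, Lab R 53/28≈1.89, Lab Y 35/24≈1.46, Lab B 11/10≈1.1.
Lab F: take in full, 6 k$ for value 29 — 34 left.
Lab K: take in full, 5 k$ for value 21 — 29 left.
All 4 k$ of Lab Z fit (value 13) — 25 remain.
Take all of Lab J (25 k$, value 57) — 0 k$ left.
Total value = 120.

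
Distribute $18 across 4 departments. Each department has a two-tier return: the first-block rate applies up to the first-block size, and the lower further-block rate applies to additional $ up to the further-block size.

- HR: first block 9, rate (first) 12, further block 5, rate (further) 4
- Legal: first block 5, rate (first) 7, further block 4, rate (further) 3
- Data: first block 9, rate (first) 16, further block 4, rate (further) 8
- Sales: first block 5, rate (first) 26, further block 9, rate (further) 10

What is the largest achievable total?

322

Rank every tier by rate: Sales/tier1 26 > Data/tier1 16 > HR/tier1 12 > Sales/tier2 10 > Data/tier2 8 > Legal/tier1 7 > HR/tier2 4 > Legal/tier2 3.
Fill Sales tier1 block (5 at 26) → 13 left.
Fill Data tier1 block (9 at 16) → 4 left.
4 remain; put them into HR tier1 at 12.
Total = 26×5 + 16×9 + 12×4 = 322.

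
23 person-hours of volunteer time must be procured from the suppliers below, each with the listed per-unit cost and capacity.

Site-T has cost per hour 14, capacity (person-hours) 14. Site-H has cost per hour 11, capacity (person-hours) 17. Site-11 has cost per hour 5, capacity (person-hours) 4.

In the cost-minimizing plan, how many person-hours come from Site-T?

Use suppliers in increasing cost order.
Site-11 (5): use full 4 → 19 person-hours to go.
Site-H (11): use full 17 → 2 person-hours to go.
Take 2 from Site-T at 14 to finish.

2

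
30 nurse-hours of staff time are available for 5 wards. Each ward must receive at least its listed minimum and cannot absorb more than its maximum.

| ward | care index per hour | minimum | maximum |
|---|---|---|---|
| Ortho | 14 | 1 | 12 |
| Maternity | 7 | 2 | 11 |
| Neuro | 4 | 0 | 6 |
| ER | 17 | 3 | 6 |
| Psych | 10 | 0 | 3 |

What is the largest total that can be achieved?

Meeting every minimum uses 1+2+0+3+0 = 6 nurse-hours, leaving 24.
Highest care index per hour first: ER 17 > Ortho 14 > Psych 10 > Maternity 7 > Neuro 4.
Give ER 3 more to hit its cap of 6 ; 21 left.
Ortho: +11 to 12 (cap) ; 10 left.
Psych takes 3 more to reach its cap of 3 ; 7 left.
Maternity has room for 9 more but only 7 remain, so it gets 9.
Total = 14×12 + 7×9 + 17×6 + 10×3 = 363.

363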